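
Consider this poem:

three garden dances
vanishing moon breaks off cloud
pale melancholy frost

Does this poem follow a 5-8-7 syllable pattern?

Line 1: three(1) + garden(2) + dances(2) = 5 ✓
Line 2: vanishing(3) + moon(1) + breaks(1) + off(1) + cloud(1) = 7 (expected 8)
Line 3: pale(1) + melancholy(4) + frost(1) = 6 (expected 7)

No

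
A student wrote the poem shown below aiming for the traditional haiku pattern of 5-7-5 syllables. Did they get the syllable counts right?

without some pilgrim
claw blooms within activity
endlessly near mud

Line 1: without(2) + some(1) + pilgrim(2) = 5 ✓
Line 2: claw(1) + blooms(1) + within(2) + activity(4) = 8 (expected 7)
Line 3: endlessly(3) + near(1) + mud(1) = 5 ✓

No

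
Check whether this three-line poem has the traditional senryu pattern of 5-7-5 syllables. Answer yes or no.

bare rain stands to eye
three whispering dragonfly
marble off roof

No

Line 1: "bare rain stands to eye": 1+1+1+1+1 = 5 ✓
Line 2: "three whispering dragonfly": 1+3+3 = 7 ✓
Line 3: "marble off roof": 2+1+1 = 4 (expected 5)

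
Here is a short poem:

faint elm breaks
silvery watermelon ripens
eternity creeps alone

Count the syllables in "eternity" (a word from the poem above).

4

"eternity" has 4 syllables.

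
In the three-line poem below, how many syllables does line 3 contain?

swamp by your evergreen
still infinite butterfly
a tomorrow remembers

Line 3: "a tomorrow remembers": 1+3+3 = 7

7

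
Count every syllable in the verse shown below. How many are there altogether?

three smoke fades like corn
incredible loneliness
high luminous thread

17

Line 1: "three smoke fades like corn": 1+1+1+1+1 = 5
Line 2: "incredible loneliness": 4+3 = 7
Line 3: "high luminous thread": 1+3+1 = 5
Total: 5 + 7 + 5 = 17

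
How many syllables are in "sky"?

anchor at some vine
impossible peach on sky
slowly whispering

1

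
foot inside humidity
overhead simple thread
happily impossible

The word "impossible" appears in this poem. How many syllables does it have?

4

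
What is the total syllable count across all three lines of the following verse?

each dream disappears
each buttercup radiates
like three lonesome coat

Line 1: "each dream disappears": 1+1+3 = 5
Line 2: "each buttercup radiates": 1+3+3 = 7
Line 3: "like three lonesome coat": 1+1+2+1 = 5
Total: 5 + 7 + 5 = 17

17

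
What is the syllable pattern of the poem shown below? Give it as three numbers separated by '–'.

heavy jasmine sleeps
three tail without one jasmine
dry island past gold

Line 1: heavy(2) + jasmine(2) + sleeps(1) = 5
Line 2: three(1) + tail(1) + without(2) + one(1) + jasmine(2) = 7
Line 3: dry(1) + island(2) + past(1) + gold(1) = 5

5–7–5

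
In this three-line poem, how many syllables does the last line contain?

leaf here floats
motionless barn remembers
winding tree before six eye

The last line: "winding tree before six eye": 2+1+2+1+1 = 7

7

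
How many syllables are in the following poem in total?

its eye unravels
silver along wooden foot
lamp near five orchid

Line 1: its(1) + eye(1) + unravels(3) = 5
Line 2: silver(2) + along(2) + wooden(2) + foot(1) = 7
Line 3: lamp(1) + near(1) + five(1) + orchid(2) = 5
Total: 5 + 7 + 5 = 17

17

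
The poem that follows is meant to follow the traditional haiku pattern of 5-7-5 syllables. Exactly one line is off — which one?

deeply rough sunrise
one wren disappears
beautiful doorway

Line 1: "deeply rough sunrise": 2+1+2 = 5 ✓
Line 2: "one wren disappears": 1+1+3 = 5 (expected 7)
Line 3: "beautiful doorway": 3+2 = 5 ✓

Line 2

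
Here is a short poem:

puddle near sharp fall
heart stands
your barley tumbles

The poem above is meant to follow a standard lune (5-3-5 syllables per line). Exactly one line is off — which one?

Line 2

Line 1: puddle (2), near (1), sharp (1), fall (1) → 5 ✓
Line 2: heart (1), stands (1) → 2 (expected 3)
Line 3: your (1), barley (2), tumbles (2) → 5 ✓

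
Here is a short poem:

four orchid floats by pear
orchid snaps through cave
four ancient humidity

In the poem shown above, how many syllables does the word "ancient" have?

2

"ancient" has 2 syllables.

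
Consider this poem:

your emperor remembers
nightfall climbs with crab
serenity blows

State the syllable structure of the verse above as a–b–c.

7–5–5

Line 1: your (1), emperor (3), remembers (3) → 7
Line 2: nightfall (2), climbs (1), with (1), crab (1) → 5
Line 3: serenity (4), blows (1) → 5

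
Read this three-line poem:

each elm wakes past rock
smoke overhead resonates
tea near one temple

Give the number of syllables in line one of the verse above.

Line one: each (1), elm (1), wakes (1), past (1), rock (1) → 5

5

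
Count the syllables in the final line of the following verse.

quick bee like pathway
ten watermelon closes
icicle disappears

The final line: "icicle disappears": 3+3 = 6

6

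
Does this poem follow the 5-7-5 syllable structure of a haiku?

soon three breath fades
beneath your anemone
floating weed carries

No

Line 1: soon (1), three (1), breath (1), fades (1) → 4 (expected 5)
Line 2: beneath (2), your (1), anemone (4) → 7 ✓
Line 3: floating (2), weed (1), carries (2) → 5 ✓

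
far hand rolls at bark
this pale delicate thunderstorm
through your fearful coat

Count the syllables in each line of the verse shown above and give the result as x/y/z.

5/8/5

Line 1: "far hand rolls at bark": 1+1+1+1+1 = 5
Line 2: "this pale delicate thunderstorm": 1+1+3+3 = 8
Line 3: "through your fearful coat": 1+1+2+1 = 5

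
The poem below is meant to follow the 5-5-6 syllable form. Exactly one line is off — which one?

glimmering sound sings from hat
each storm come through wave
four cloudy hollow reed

Line 1: glimmering(3) + sound(1) + sings(1) + from(1) + hat(1) = 7 (expected 5)
Line 2: each(1) + storm(1) + come(1) + through(1) + wave(1) = 5 ✓
Line 3: four(1) + cloudy(2) + hollow(2) + reed(1) = 6 ✓

Line 1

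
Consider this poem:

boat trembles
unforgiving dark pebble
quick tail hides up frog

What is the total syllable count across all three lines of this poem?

15

Line 1: boat (1), trembles (2) → 3
Line 2: unforgiving (4), dark (1), pebble (2) → 7
Line 3: quick (1), tail (1), hides (1), up (1), frog (1) → 5
Total: 3 + 7 + 5 = 15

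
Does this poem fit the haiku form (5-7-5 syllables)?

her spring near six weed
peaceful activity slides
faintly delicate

Yes

Line 1: "her spring near six weed": 1+1+1+1+1 = 5 ✓
Line 2: "peaceful activity slides": 2+4+1 = 7 ✓
Line 3: "faintly delicate": 2+3 = 5 ✓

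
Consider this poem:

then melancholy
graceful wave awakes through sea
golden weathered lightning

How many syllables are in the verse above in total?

Line 1: then(1) + melancholy(4) = 5
Line 2: graceful(2) + wave(1) + awakes(2) + through(1) + sea(1) = 7
Line 3: golden(2) + weathered(2) + lightning(2) = 6
Total: 5 + 7 + 6 = 18

18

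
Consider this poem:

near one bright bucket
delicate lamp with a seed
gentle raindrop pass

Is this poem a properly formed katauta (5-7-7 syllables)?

Line 1: near(1) + one(1) + bright(1) + bucket(2) = 5 ✓
Line 2: delicate(3) + lamp(1) + with(1) + a(1) + seed(1) = 7 ✓
Line 3: gentle(2) + raindrop(2) + pass(1) = 5 (expected 7)

No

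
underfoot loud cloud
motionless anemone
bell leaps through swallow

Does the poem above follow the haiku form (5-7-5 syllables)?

Yes

Line 1: "underfoot loud cloud": 3+1+1 = 5 ✓
Line 2: "motionless anemone": 3+4 = 7 ✓
Line 3: "bell leaps through swallow": 1+1+1+2 = 5 ✓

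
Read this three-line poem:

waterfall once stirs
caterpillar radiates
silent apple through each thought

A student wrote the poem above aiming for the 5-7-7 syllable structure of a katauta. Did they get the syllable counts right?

Yes

Line 1: waterfall(3) + once(1) + stirs(1) = 5 ✓
Line 2: caterpillar(4) + radiates(3) = 7 ✓
Line 3: silent(2) + apple(2) + through(1) + each(1) + thought(1) = 7 ✓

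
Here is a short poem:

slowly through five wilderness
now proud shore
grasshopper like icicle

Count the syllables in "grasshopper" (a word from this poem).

3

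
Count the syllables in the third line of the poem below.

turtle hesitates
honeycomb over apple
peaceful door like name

5

The third line: peaceful (2), door (1), like (1), name (1) → 5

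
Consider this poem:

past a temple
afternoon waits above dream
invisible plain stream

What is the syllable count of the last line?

6

The last line: invisible (4), plain (1), stream (1) → 6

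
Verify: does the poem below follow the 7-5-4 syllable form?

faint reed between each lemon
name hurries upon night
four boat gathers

No

Line 1: "faint reed between each lemon": 1+1+2+1+2 = 7 ✓
Line 2: "name hurries upon night": 1+2+2+1 = 6 (expected 5)
Line 3: "four boat gathers": 1+1+2 = 4 ✓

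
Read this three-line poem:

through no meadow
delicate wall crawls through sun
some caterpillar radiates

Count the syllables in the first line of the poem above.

The first line: "through no meadow": 1+1+2 = 4

4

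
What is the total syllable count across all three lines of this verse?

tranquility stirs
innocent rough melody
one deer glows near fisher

Line 1: tranquility (4), stirs (1) → 5
Line 2: innocent (3), rough (1), melody (3) → 7
Line 3: one (1), deer (1), glows (1), near (1), fisher (2) → 6
Total: 5 + 7 + 6 = 18

18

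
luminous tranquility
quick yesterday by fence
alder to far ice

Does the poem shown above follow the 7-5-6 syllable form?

Line 1: luminous(3) + tranquility(4) = 7 ✓
Line 2: quick(1) + yesterday(3) + by(1) + fence(1) = 6 (expected 5)
Line 3: alder(2) + to(1) + far(1) + ice(1) = 5 (expected 6)

No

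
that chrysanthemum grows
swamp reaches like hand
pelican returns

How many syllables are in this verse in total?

16

Line 1: that(1) + chrysanthemum(4) + grows(1) = 6
Line 2: swamp(1) + reaches(2) + like(1) + hand(1) = 5
Line 3: pelican(3) + returns(2) = 5
Total: 6 + 5 + 5 = 16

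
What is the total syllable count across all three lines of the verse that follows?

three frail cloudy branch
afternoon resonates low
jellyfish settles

Line 1: "three frail cloudy branch": 1+1+2+1 = 5
Line 2: "afternoon resonates low": 3+3+1 = 7
Line 3: "jellyfish settles": 3+2 = 5
Total: 5 + 7 + 5 = 17

17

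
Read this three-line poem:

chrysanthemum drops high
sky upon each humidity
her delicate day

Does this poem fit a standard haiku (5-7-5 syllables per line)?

Line 1: chrysanthemum (4), drops (1), high (1) → 6 (expected 5)
Line 2: sky (1), upon (2), each (1), humidity (4) → 8 (expected 7)
Line 3: her (1), delicate (3), day (1) → 5 ✓

No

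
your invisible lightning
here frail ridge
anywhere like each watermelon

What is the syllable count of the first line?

7

The first line: "your invisible lightning": 1+4+2 = 7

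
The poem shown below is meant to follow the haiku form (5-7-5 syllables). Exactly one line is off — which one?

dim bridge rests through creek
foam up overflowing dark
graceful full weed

The third line

Line 1: "dim bridge rests through creek": 1+1+1+1+1 = 5 ✓
Line 2: "foam up overflowing dark": 1+1+4+1 = 7 ✓
Line 3: "graceful full weed": 2+1+1 = 4 (expected 5)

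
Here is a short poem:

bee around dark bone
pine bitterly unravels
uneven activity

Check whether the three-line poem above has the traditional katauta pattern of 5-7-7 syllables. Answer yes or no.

Line 1: bee (1), around (2), dark (1), bone (1) → 5 ✓
Line 2: pine (1), bitterly (3), unravels (3) → 7 ✓
Line 3: uneven (3), activity (4) → 7 ✓

Yes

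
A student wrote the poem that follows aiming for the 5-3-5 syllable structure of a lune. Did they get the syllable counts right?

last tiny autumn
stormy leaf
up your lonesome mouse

Line 1: last(1) + tiny(2) + autumn(2) = 5 ✓
Line 2: stormy(2) + leaf(1) = 3 ✓
Line 3: up(1) + your(1) + lonesome(2) + mouse(1) = 5 ✓

Yes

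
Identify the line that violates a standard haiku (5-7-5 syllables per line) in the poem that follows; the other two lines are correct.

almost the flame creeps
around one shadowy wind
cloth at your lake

The third line

Line 1: "almost the flame creeps": 2+1+1+1 = 5 ✓
Line 2: "around one shadowy wind": 2+1+3+1 = 7 ✓
Line 3: "cloth at your lake": 1+1+1+1 = 4 (expected 5)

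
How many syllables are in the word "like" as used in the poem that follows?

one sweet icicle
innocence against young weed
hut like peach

1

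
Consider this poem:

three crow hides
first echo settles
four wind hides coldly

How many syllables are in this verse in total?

Line 1: "three crow hides": 1+1+1 = 3
Line 2: "first echo settles": 1+2+2 = 5
Line 3: "four wind hides coldly": 1+1+1+2 = 5
Total: 3 + 5 + 5 = 13

13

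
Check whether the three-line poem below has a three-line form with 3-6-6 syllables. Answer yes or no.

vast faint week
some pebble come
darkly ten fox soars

No

Line 1: vast (1), faint (1), week (1) → 3 ✓
Line 2: some (1), pebble (2), come (1) → 4 (expected 6)
Line 3: darkly (2), ten (1), fox (1), soars (1) → 5 (expected 6)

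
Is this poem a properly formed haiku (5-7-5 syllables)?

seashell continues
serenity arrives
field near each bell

No

Line 1: seashell (2), continues (3) → 5 ✓
Line 2: serenity (4), arrives (2) → 6 (expected 7)
Line 3: field (1), near (1), each (1), bell (1) → 4 (expected 5)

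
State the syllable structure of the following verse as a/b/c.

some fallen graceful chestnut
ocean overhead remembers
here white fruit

Line 1: "some fallen graceful chestnut": 1+2+2+2 = 7
Line 2: "ocean overhead remembers": 2+3+3 = 8
Line 3: "here white fruit": 1+1+1 = 3

7/8/3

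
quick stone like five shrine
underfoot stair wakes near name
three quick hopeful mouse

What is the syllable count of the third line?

The third line: "three quick hopeful mouse": 1+1+2+1 = 5

5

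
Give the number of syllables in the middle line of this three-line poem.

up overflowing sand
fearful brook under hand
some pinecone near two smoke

The middle line: fearful (2), brook (1), under (2), hand (1) → 6

6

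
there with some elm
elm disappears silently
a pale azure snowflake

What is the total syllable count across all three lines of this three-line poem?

17

Line 1: "there with some elm": 1+1+1+1 = 4
Line 2: "elm disappears silently": 1+3+3 = 7
Line 3: "a pale azure snowflake": 1+1+2+2 = 6
Total: 4 + 7 + 6 = 17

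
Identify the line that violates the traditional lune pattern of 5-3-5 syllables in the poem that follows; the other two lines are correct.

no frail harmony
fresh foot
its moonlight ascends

Line 1: no (1), frail (1), harmony (3) → 5 ✓
Line 2: fresh (1), foot (1) → 2 (expected 3)
Line 3: its (1), moonlight (2), ascends (2) → 5 ✓

Line 2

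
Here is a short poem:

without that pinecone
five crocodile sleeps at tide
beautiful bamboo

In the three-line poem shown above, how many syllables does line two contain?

Line two: "five crocodile sleeps at tide": 1+3+1+1+1 = 7

7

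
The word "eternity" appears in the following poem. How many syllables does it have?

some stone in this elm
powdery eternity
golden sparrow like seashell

4

"eternity" has 4 syllables.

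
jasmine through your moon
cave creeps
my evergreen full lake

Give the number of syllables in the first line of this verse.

5

The first line: jasmine(2) + through(1) + your(1) + moon(1) = 5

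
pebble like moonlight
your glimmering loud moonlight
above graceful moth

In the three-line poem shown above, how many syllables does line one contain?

Line one: pebble(2) + like(1) + moonlight(2) = 5

5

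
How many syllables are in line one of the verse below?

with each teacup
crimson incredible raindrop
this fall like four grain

4

Line one: "with each teacup": 1+1+2 = 4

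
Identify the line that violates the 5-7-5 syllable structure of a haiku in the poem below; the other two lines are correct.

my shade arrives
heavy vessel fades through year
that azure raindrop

Line 1

Line 1: "my shade arrives": 1+1+2 = 4 (expected 5)
Line 2: "heavy vessel fades through year": 2+2+1+1+1 = 7 ✓
Line 3: "that azure raindrop": 1+2+2 = 5 ✓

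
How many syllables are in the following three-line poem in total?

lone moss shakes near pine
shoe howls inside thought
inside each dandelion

Line 1: lone (1), moss (1), shakes (1), near (1), pine (1) → 5
Line 2: shoe (1), howls (1), inside (2), thought (1) → 5
Line 3: inside (2), each (1), dandelion (4) → 7
Total: 5 + 5 + 7 = 17

17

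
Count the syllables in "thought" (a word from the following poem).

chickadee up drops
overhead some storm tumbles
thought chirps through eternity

1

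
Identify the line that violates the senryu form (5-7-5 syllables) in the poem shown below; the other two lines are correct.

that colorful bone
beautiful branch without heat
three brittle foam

Line 3

Line 1: that (1), colorful (3), bone (1) → 5 ✓
Line 2: beautiful (3), branch (1), without (2), heat (1) → 7 ✓
Line 3: three (1), brittle (2), foam (1) → 4 (expected 5)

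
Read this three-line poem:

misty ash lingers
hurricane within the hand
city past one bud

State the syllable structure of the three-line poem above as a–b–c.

5–7–5

Line 1: "misty ash lingers": 2+1+2 = 5
Line 2: "hurricane within the hand": 3+2+1+1 = 7
Line 3: "city past one bud": 2+1+1+1 = 5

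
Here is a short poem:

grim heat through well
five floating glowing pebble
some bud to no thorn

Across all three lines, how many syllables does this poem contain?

16

Line 1: "grim heat through well": 1+1+1+1 = 4
Line 2: "five floating glowing pebble": 1+2+2+2 = 7
Line 3: "some bud to no thorn": 1+1+1+1+1 = 5
Total: 4 + 7 + 5 = 16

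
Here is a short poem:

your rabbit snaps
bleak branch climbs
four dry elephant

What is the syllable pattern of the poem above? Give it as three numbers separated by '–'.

Line 1: your (1), rabbit (2), snaps (1) → 4
Line 2: bleak (1), branch (1), climbs (1) → 3
Line 3: four (1), dry (1), elephant (3) → 5

4–3–5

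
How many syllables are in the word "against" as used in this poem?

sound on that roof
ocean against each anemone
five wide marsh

2

"against" has 2 syllables.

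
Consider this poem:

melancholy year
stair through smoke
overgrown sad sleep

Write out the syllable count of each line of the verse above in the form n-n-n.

5-3-5

Line 1: melancholy (4), year (1) → 5
Line 2: stair (1), through (1), smoke (1) → 3
Line 3: overgrown (3), sad (1), sleep (1) → 5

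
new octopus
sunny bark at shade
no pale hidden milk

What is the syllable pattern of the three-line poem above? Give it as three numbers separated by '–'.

Line 1: new(1) + octopus(3) = 4
Line 2: sunny(2) + bark(1) + at(1) + shade(1) = 5
Line 3: no(1) + pale(1) + hidden(2) + milk(1) = 5

4–5–5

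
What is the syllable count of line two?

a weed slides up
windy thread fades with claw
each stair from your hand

6

Line two: windy(2) + thread(1) + fades(1) + with(1) + claw(1) = 6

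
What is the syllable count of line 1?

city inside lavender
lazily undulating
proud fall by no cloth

7

Line 1: city(2) + inside(2) + lavender(3) = 7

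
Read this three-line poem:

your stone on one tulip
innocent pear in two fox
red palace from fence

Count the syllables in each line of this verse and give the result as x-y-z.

6-7-5

Line 1: your(1) + stone(1) + on(1) + one(1) + tulip(2) = 6
Line 2: innocent(3) + pear(1) + in(1) + two(1) + fox(1) = 7
Line 3: red(1) + palace(2) + from(1) + fence(1) = 5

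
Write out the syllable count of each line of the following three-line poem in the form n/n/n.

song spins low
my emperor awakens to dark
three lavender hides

3/9/5

Line 1: "song spins low": 1+1+1 = 3
Line 2: "my emperor awakens to dark": 1+3+3+1+1 = 9
Line 3: "three lavender hides": 1+3+1 = 5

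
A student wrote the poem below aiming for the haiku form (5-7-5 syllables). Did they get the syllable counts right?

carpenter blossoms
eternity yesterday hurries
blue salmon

Line 1: "carpenter blossoms": 3+2 = 5 ✓
Line 2: "eternity yesterday hurries": 4+3+2 = 9 (expected 7)
Line 3: "blue salmon": 1+2 = 3 (expected 5)

No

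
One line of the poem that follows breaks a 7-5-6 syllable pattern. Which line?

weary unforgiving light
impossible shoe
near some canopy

Line 1: "weary unforgiving light": 2+4+1 = 7 ✓
Line 2: "impossible shoe": 4+1 = 5 ✓
Line 3: "near some canopy": 1+1+3 = 5 (expected 6)

The third line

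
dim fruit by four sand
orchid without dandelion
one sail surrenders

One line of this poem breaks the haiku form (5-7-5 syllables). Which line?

The second line

Line 1: dim(1) + fruit(1) + by(1) + four(1) + sand(1) = 5 ✓
Line 2: orchid(2) + without(2) + dandelion(4) = 8 (expected 7)
Line 3: one(1) + sail(1) + surrenders(3) = 5 ✓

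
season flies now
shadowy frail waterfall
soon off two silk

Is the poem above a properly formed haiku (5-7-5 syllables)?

No

Line 1: season(2) + flies(1) + now(1) = 4 (expected 5)
Line 2: shadowy(3) + frail(1) + waterfall(3) = 7 ✓
Line 3: soon(1) + off(1) + two(1) + silk(1) = 4 (expected 5)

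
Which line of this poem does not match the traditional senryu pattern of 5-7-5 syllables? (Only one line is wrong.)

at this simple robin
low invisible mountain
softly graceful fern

Line 1: "at this simple robin": 1+1+2+2 = 6 (expected 5)
Line 2: "low invisible mountain": 1+4+2 = 7 ✓
Line 3: "softly graceful fern": 2+2+1 = 5 ✓

Line 1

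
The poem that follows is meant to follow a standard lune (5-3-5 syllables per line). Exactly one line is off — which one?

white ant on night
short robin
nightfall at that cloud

The first line

Line 1: white(1) + ant(1) + on(1) + night(1) = 4 (expected 5)
Line 2: short(1) + robin(2) = 3 ✓
Line 3: nightfall(2) + at(1) + that(1) + cloud(1) = 5 ✓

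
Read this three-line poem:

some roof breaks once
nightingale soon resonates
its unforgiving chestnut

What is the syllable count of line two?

Line two: nightingale (3), soon (1), resonates (3) → 7

7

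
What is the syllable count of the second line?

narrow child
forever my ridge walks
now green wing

6

The second line: forever(3) + my(1) + ridge(1) + walks(1) = 6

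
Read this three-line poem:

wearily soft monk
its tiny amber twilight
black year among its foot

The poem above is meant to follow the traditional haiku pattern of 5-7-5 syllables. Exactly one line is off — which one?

Line 1: wearily(3) + soft(1) + monk(1) = 5 ✓
Line 2: its(1) + tiny(2) + amber(2) + twilight(2) = 7 ✓
Line 3: black(1) + year(1) + among(2) + its(1) + foot(1) = 6 (expected 5)

Line 3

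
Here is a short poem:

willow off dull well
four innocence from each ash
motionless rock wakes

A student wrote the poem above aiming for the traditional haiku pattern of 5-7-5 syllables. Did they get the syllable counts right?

Line 1: "willow off dull well": 2+1+1+1 = 5 ✓
Line 2: "four innocence from each ash": 1+3+1+1+1 = 7 ✓
Line 3: "motionless rock wakes": 3+1+1 = 5 ✓

Yes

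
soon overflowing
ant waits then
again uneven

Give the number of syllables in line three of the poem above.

Line three: again (2), uneven (3) → 5

5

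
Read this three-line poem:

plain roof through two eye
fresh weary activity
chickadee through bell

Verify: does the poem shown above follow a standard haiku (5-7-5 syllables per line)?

Line 1: plain(1) + roof(1) + through(1) + two(1) + eye(1) = 5 ✓
Line 2: fresh(1) + weary(2) + activity(4) = 7 ✓
Line 3: chickadee(3) + through(1) + bell(1) = 5 ✓

Yes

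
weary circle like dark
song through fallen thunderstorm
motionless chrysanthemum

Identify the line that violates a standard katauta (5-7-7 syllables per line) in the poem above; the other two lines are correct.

The first line

Line 1: "weary circle like dark": 2+2+1+1 = 6 (expected 5)
Line 2: "song through fallen thunderstorm": 1+1+2+3 = 7 ✓
Line 3: "motionless chrysanthemum": 3+4 = 7 ✓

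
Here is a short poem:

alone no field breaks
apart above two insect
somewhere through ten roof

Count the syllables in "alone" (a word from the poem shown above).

"alone" has 2 syllables.

2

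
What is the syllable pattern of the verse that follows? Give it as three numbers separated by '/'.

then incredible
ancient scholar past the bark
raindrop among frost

Line 1: then(1) + incredible(4) = 5
Line 2: ancient(2) + scholar(2) + past(1) + the(1) + bark(1) = 7
Line 3: raindrop(2) + among(2) + frost(1) = 5

5/7/5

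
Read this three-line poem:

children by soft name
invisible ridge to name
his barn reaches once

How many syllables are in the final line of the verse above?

The final line: his(1) + barn(1) + reaches(2) + once(1) = 5

5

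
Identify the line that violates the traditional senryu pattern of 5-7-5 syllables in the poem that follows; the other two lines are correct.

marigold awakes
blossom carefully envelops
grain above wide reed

Line 2

Line 1: "marigold awakes": 3+2 = 5 ✓
Line 2: "blossom carefully envelops": 2+3+3 = 8 (expected 7)
Line 3: "grain above wide reed": 1+2+1+1 = 5 ✓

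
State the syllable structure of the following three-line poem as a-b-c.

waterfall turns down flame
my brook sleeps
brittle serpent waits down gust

6-3-7

Line 1: "waterfall turns down flame": 3+1+1+1 = 6
Line 2: "my brook sleeps": 1+1+1 = 3
Line 3: "brittle serpent waits down gust": 2+2+1+1+1 = 7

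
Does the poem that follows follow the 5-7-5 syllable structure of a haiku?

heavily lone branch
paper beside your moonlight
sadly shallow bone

Line 1: "heavily lone branch": 3+1+1 = 5 ✓
Line 2: "paper beside your moonlight": 2+2+1+2 = 7 ✓
Line 3: "sadly shallow bone": 2+2+1 = 5 ✓

Yes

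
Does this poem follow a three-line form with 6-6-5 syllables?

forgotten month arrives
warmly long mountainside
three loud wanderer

Yes

Line 1: forgotten(3) + month(1) + arrives(2) = 6 ✓
Line 2: warmly(2) + long(1) + mountainside(3) = 6 ✓
Line 3: three(1) + loud(1) + wanderer(3) = 5 ✓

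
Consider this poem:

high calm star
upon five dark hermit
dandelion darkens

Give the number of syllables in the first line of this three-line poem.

The first line: "high calm star": 1+1+1 = 3

3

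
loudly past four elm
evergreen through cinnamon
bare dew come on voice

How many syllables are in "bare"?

1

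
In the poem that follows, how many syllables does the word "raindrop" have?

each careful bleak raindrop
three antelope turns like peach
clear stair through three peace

"raindrop" has 2 syllables.

2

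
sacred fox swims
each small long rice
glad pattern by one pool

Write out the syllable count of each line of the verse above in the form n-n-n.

Line 1: "sacred fox swims": 2+1+1 = 4
Line 2: "each small long rice": 1+1+1+1 = 4
Line 3: "glad pattern by one pool": 1+2+1+1+1 = 6

4-4-6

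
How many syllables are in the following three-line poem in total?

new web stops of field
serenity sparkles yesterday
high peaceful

17

Line 1: new (1), web (1), stops (1), of (1), field (1) → 5
Line 2: serenity (4), sparkles (2), yesterday (3) → 9
Line 3: high (1), peaceful (2) → 3
Total: 5 + 9 + 3 = 17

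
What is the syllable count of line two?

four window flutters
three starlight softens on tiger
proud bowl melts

Line two: "three starlight softens on tiger": 1+2+2+1+2 = 8

8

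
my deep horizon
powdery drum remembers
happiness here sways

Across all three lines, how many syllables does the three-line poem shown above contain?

Line 1: "my deep horizon": 1+1+3 = 5
Line 2: "powdery drum remembers": 3+1+3 = 7
Line 3: "happiness here sways": 3+1+1 = 5
Total: 5 + 7 + 5 = 17

17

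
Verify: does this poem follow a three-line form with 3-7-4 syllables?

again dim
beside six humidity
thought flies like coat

Line 1: again (2), dim (1) → 3 ✓
Line 2: beside (2), six (1), humidity (4) → 7 ✓
Line 3: thought (1), flies (1), like (1), coat (1) → 4 ✓

Yes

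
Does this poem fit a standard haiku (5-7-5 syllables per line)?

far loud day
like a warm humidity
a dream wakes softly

Line 1: far (1), loud (1), day (1) → 3 (expected 5)
Line 2: like (1), a (1), warm (1), humidity (4) → 7 ✓
Line 3: a (1), dream (1), wakes (1), softly (2) → 5 ✓

No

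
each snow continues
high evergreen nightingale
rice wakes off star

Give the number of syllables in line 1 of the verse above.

Line 1: each (1), snow (1), continues (3) → 5

5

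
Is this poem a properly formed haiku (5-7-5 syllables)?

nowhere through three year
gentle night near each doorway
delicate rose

No

Line 1: "nowhere through three year": 2+1+1+1 = 5 ✓
Line 2: "gentle night near each doorway": 2+1+1+1+2 = 7 ✓
Line 3: "delicate rose": 3+1 = 4 (expected 5)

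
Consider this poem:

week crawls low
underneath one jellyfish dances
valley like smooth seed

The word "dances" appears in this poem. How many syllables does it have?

2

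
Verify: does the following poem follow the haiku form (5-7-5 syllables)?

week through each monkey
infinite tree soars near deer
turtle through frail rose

Yes

Line 1: "week through each monkey": 1+1+1+2 = 5 ✓
Line 2: "infinite tree soars near deer": 3+1+1+1+1 = 7 ✓
Line 3: "turtle through frail rose": 2+1+1+1 = 5 ✓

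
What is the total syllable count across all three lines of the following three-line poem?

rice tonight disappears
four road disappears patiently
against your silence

Line 1: "rice tonight disappears": 1+2+3 = 6
Line 2: "four road disappears patiently": 1+1+3+3 = 8
Line 3: "against your silence": 2+1+2 = 5
Total: 6 + 8 + 5 = 19

19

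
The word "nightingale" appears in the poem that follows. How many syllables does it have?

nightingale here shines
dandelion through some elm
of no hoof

"nightingale" has 3 syllables.

3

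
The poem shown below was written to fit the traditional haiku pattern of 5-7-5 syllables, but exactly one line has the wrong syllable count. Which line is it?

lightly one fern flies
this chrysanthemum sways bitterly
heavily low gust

Line 2

Line 1: "lightly one fern flies": 2+1+1+1 = 5 ✓
Line 2: "this chrysanthemum sways bitterly": 1+4+1+3 = 9 (expected 7)
Line 3: "heavily low gust": 3+1+1 = 5 ✓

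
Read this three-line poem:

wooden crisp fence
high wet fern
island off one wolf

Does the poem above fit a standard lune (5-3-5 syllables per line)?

Line 1: wooden (2), crisp (1), fence (1) → 4 (expected 5)
Line 2: high (1), wet (1), fern (1) → 3 ✓
Line 3: island (2), off (1), one (1), wolf (1) → 5 ✓

No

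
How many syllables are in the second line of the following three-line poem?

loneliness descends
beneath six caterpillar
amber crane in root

The second line: beneath(2) + six(1) + caterpillar(4) = 7

7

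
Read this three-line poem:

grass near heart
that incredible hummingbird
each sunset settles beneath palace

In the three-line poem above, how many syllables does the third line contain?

The third line: each(1) + sunset(2) + settles(2) + beneath(2) + palace(2) = 9

9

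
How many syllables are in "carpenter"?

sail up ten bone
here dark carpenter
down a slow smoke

3

"carpenter" has 3 syllables.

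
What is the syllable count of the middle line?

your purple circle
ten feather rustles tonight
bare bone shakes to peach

The middle line: ten(1) + feather(2) + rustles(2) + tonight(2) = 7

7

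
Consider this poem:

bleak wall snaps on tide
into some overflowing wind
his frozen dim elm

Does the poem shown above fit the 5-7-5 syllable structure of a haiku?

Line 1: bleak(1) + wall(1) + snaps(1) + on(1) + tide(1) = 5 ✓
Line 2: into(2) + some(1) + overflowing(4) + wind(1) = 8 (expected 7)
Line 3: his(1) + frozen(2) + dim(1) + elm(1) = 5 ✓

No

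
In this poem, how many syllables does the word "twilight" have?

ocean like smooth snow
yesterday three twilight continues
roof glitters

2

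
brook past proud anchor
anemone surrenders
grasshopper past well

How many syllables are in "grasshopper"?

3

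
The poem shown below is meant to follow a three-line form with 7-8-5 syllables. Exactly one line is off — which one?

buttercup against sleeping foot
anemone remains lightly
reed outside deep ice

Line 1

Line 1: buttercup (3), against (2), sleeping (2), foot (1) → 8 (expected 7)
Line 2: anemone (4), remains (2), lightly (2) → 8 ✓
Line 3: reed (1), outside (2), deep (1), ice (1) → 5 ✓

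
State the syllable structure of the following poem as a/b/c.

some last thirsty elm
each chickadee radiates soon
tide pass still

5/8/3

Line 1: some(1) + last(1) + thirsty(2) + elm(1) = 5
Line 2: each(1) + chickadee(3) + radiates(3) + soon(1) = 8
Line 3: tide(1) + pass(1) + still(1) = 3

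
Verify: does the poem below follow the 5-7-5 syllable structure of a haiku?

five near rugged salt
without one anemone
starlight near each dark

Line 1: five (1), near (1), rugged (2), salt (1) → 5 ✓
Line 2: without (2), one (1), anemone (4) → 7 ✓
Line 3: starlight (2), near (1), each (1), dark (1) → 5 ✓

Yes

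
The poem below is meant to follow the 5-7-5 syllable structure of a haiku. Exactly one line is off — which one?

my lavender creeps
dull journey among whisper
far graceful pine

Line 3

Line 1: my(1) + lavender(3) + creeps(1) = 5 ✓
Line 2: dull(1) + journey(2) + among(2) + whisper(2) = 7 ✓
Line 3: far(1) + graceful(2) + pine(1) = 4 (expected 5)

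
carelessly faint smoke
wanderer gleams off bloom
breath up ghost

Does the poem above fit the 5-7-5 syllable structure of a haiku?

Line 1: carelessly (3), faint (1), smoke (1) → 5 ✓
Line 2: wanderer (3), gleams (1), off (1), bloom (1) → 6 (expected 7)
Line 3: breath (1), up (1), ghost (1) → 3 (expected 5)

No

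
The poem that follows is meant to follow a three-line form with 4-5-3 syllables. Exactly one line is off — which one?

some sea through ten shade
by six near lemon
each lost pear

Line 1: some (1), sea (1), through (1), ten (1), shade (1) → 5 (expected 4)
Line 2: by (1), six (1), near (1), lemon (2) → 5 ✓
Line 3: each (1), lost (1), pear (1) → 3 ✓

Line 1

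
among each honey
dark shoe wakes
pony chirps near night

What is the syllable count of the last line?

The last line: pony (2), chirps (1), near (1), night (1) → 5

5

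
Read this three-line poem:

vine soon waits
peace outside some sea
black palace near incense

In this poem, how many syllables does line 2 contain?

Line 2: "peace outside some sea": 1+2+1+1 = 5

5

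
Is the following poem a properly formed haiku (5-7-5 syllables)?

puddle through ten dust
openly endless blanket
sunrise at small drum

Line 1: puddle (2), through (1), ten (1), dust (1) → 5 ✓
Line 2: openly (3), endless (2), blanket (2) → 7 ✓
Line 3: sunrise (2), at (1), small (1), drum (1) → 5 ✓

Yes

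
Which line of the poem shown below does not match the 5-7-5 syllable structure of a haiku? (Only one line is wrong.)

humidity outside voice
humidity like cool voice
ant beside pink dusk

Line 1: humidity (4), outside (2), voice (1) → 7 (expected 5)
Line 2: humidity (4), like (1), cool (1), voice (1) → 7 ✓
Line 3: ant (1), beside (2), pink (1), dusk (1) → 5 ✓

The first line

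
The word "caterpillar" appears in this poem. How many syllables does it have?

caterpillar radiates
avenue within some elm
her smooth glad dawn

4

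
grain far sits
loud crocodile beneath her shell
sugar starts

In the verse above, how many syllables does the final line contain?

3

The final line: sugar(2) + starts(1) = 3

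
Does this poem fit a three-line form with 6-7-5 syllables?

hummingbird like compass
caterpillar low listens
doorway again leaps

Yes

Line 1: hummingbird (3), like (1), compass (2) → 6 ✓
Line 2: caterpillar (4), low (1), listens (2) → 7 ✓
Line 3: doorway (2), again (2), leaps (1) → 5 ✓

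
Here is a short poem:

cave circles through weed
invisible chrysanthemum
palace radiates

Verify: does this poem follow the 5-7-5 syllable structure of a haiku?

No

Line 1: "cave circles through weed": 1+2+1+1 = 5 ✓
Line 2: "invisible chrysanthemum": 4+4 = 8 (expected 7)
Line 3: "palace radiates": 2+3 = 5 ✓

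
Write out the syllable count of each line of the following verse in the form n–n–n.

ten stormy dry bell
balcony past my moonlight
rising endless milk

5–7–5

Line 1: ten(1) + stormy(2) + dry(1) + bell(1) = 5
Line 2: balcony(3) + past(1) + my(1) + moonlight(2) = 7
Line 3: rising(2) + endless(2) + milk(1) = 5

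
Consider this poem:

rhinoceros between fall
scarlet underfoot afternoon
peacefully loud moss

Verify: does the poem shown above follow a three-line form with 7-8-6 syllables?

No

Line 1: rhinoceros(4) + between(2) + fall(1) = 7 ✓
Line 2: scarlet(2) + underfoot(3) + afternoon(3) = 8 ✓
Line 3: peacefully(3) + loud(1) + moss(1) = 5 (expected 6)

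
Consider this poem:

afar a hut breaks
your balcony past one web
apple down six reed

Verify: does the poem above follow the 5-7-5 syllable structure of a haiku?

Yes

Line 1: afar (2), a (1), hut (1), breaks (1) → 5 ✓
Line 2: your (1), balcony (3), past (1), one (1), web (1) → 7 ✓
Line 3: apple (2), down (1), six (1), reed (1) → 5 ✓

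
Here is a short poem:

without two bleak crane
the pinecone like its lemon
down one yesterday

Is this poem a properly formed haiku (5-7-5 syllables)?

Line 1: without(2) + two(1) + bleak(1) + crane(1) = 5 ✓
Line 2: the(1) + pinecone(2) + like(1) + its(1) + lemon(2) = 7 ✓
Line 3: down(1) + one(1) + yesterday(3) = 5 ✓

Yes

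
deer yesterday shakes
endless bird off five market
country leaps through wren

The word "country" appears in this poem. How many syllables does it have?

"country" has 2 syllables.

2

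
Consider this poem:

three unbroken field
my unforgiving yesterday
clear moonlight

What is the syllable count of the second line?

8

The second line: "my unforgiving yesterday": 1+4+3 = 8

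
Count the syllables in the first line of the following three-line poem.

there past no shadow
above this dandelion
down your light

The first line: there (1), past (1), no (1), shadow (2) → 5

5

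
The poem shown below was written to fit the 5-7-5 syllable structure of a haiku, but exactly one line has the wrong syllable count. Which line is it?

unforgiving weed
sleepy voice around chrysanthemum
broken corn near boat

The second line

Line 1: unforgiving(4) + weed(1) = 5 ✓
Line 2: sleepy(2) + voice(1) + around(2) + chrysanthemum(4) = 9 (expected 7)
Line 3: broken(2) + corn(1) + near(1) + boat(1) = 5 ✓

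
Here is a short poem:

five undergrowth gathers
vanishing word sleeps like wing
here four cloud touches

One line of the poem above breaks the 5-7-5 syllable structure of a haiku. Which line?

Line 1: "five undergrowth gathers": 1+3+2 = 6 (expected 5)
Line 2: "vanishing word sleeps like wing": 3+1+1+1+1 = 7 ✓
Line 3: "here four cloud touches": 1+1+1+2 = 5 ✓

The first line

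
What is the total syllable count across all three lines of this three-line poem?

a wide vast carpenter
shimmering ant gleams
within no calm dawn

16

Line 1: "a wide vast carpenter": 1+1+1+3 = 6
Line 2: "shimmering ant gleams": 3+1+1 = 5
Line 3: "within no calm dawn": 2+1+1+1 = 5
Total: 6 + 5 + 5 = 16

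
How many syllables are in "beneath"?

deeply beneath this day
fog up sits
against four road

2

"beneath" has 2 syllables.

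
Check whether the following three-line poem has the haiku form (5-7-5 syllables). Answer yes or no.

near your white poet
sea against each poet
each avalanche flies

No

Line 1: "near your white poet": 1+1+1+2 = 5 ✓
Line 2: "sea against each poet": 1+2+1+2 = 6 (expected 7)
Line 3: "each avalanche flies": 1+3+1 = 5 ✓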